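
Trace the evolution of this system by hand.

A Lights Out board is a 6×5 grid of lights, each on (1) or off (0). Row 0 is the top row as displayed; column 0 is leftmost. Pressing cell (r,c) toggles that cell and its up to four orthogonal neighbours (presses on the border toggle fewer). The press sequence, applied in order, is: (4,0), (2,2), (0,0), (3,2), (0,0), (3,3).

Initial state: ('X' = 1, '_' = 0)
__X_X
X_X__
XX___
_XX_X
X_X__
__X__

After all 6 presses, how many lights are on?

9

k=0  __X_X
X_X__
XX___
_XX_X
X_X__
__X__
k=1  __X_X
X_X__
XX___
XXX_X
_XX__
X_X__
k=2  __X_X
X____
X_XX_
XX__X
_XX__
X_X__
k=3  XXX_X
_____
X_XX_
XX__X
_XX__
X_X__
k=4  XXX_X
_____
X__X_
X_XXX
_X___
X_X__
k=5  __X_X
X____
X__X_
X_XXX
_X___
X_X__
k=6  __X_X
X____
X____
X____
_X_X_
X_X__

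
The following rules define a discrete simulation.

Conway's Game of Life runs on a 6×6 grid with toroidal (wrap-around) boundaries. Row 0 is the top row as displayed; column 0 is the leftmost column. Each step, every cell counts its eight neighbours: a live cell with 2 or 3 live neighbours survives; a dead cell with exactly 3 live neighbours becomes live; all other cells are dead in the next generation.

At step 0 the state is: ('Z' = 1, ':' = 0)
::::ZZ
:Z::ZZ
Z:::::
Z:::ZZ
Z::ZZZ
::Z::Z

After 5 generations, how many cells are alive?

3

0) ::::ZZ
:Z::ZZ
Z:::::
Z:::ZZ
Z::ZZZ
::Z::Z
1) :::Z::
::::Z:
:Z::::
:Z:Z::
:Z:Z::
::::::
2) ::::::
::::::
::Z:::
ZZ::::
::::::
::Z:::
3) ::::::
::::::
:Z::::
:Z::::
:Z::::
::::::
4) ::::::
::::::
::::::
ZZZ:::
::::::
::::::
5) ::::::
::::::
:Z::::
:Z::::
:Z::::
::::::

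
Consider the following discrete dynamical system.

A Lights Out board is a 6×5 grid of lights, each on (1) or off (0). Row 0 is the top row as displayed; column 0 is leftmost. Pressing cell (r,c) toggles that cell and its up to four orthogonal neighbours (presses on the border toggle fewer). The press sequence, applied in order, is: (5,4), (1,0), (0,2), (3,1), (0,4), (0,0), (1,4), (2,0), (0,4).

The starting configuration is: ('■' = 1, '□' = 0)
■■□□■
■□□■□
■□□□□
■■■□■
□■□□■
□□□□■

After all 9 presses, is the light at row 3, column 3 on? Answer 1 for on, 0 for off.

step 0: ■■□□■
■□□■□
■□□□□
■■■□■
□■□□■
□□□□■
step 1: ■■□□■
■□□■□
■□□□□
■■■□■
□■□□□
□□□■□
step 2: □■□□■
□■□■□
□□□□□
■■■□■
□■□□□
□□□■□
step 3: □□■■■
□■■■□
□□□□□
■■■□■
□■□□□
□□□■□
step 4: □□■■■
□■■■□
□■□□□
□□□□■
□□□□□
□□□■□
step 5: □□■□□
□■■■■
□■□□□
□□□□■
□□□□□
□□□■□
step 6: ■■■□□
■■■■■
□■□□□
□□□□■
□□□□□
□□□■□
step 7: ■■■□■
■■■□□
□■□□■
□□□□■
□□□□□
□□□■□
step 8: ■■■□■
□■■□□
■□□□■
■□□□■
□□□□□
□□□■□
step 9: ■■■■□
□■■□■
■□□□■
■□□□■
□□□□□
□□□■□

0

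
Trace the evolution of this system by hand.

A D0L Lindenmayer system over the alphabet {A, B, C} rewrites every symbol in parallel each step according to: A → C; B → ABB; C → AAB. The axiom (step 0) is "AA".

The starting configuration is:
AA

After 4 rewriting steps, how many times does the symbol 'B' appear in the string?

0) AA
1) CC
2) AABAAB
3) CCABBCCABB
4) AABAABCABBABBAABAABCABBABB

12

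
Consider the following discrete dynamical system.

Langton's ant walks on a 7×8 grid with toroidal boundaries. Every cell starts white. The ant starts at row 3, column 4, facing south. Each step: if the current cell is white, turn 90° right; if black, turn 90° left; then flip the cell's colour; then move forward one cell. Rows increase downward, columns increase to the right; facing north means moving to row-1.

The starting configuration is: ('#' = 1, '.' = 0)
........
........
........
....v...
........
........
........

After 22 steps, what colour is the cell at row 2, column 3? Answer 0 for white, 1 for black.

[0] ........
........
........
....v...
........
........
........
[1] ........
........
........
...<#...
........
........
........
[2] ........
........
...^....
...##...
........
........
........
[3] ........
........
...#>...
...##...
........
........
........
[4] ........
........
...##...
...#v...
........
........
........
[5] ........
........
...##...
...#.>..
........
........
........
[6] ........
........
...##...
...#.#..
.....v..
........
........
[7] ........
........
...##...
...#.#..
....<#..
........
........
[8] ........
........
...##...
...#^#..
....##..
........
........
[9] ........
........
...##...
...##>..
....##..
........
........
[10] ........
........
...##^..
...##...
....##..
........
........
[11] ........
........
...###>.
...##...
....##..
........
........
[12] ........
........
...####.
...##.v.
....##..
........
........
[13] ........
........
...####.
...##<#.
....##..
........
........
[14] ........
........
...##^#.
...####.
....##..
........
........
[15] ........
........
...#<.#.
...####.
....##..
........
........
[16] ........
........
...#..#.
...#v##.
....##..
........
........
[17] ........
........
...#..#.
...#.>#.
....##..
........
........
[18] ........
........
...#.^#.
...#..#.
....##..
........
........
[19] ........
........
...#.#>.
...#..#.
....##..
........
........
[20] ........
......^.
...#.#..
...#..#.
....##..
........
........
[21] ........
......#>
...#.#..
...#..#.
....##..
........
........
[22] ........
......##
...#.#.v
...#..#.
....##..
........
........

1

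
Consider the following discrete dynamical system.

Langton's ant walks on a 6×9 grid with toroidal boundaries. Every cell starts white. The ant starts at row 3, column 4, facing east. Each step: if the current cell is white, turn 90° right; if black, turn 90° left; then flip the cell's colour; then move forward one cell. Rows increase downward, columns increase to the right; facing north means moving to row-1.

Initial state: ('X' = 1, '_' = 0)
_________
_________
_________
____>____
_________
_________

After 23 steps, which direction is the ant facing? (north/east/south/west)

t=0: _________
_________
_________
____>____
_________
_________
t=1: _________
_________
_________
____X____
____v____
_________
t=2: _________
_________
_________
____X____
___<X____
_________
t=3: _________
_________
_________
___^X____
___XX____
_________
t=4: _________
_________
_________
___X>____
___XX____
_________
t=5: _________
_________
____^____
___X_____
___XX____
_________
t=6: _________
_________
____X>___
___X_____
___XX____
_________
t=7: _________
_________
____XX___
___X_v___
___XX____
_________
t=8: _________
_________
____XX___
___X<X___
___XX____
_________
t=9: _________
_________
____^X___
___XXX___
___XX____
_________
t=10: _________
_________
___<_X___
___XXX___
___XX____
_________
t=11: _________
___^_____
___X_X___
___XXX___
___XX____
_________
t=12: _________
___X>____
___X_X___
___XXX___
___XX____
_________
t=13: _________
___XX____
___XvX___
___XXX___
___XX____
_________
t=14: _________
___XX____
___<XX___
___XXX___
___XX____
_________
t=15: _________
___XX____
____XX___
___vXX___
___XX____
_________
t=16: _________
___XX____
____XX___
____>X___
___XX____
_________
t=17: _________
___XX____
____^X___
_____X___
___XX____
_________
t=18: _________
___XX____
___<_X___
_____X___
___XX____
_________
t=19: _________
___^X____
___X_X___
_____X___
___XX____
_________
t=20: _________
__<_X____
___X_X___
_____X___
___XX____
_________
t=21: __^______
__X_X____
___X_X___
_____X___
___XX____
_________
t=22: __X>_____
__X_X____
___X_X___
_____X___
___XX____
_________
t=23: __XX_____
__XvX____
___X_X___
_____X___
___XX____
_________

south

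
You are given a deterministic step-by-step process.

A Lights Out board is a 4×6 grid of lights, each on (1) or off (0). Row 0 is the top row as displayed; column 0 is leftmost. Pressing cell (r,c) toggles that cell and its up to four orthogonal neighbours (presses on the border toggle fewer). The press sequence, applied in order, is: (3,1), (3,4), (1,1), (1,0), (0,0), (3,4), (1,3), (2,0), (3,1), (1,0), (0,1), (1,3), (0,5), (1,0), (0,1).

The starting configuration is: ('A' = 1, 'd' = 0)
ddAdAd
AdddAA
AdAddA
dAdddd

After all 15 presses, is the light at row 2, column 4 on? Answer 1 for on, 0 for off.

0

[0] ddAdAd
AdddAA
AdAddA
dAdddd
[1] ddAdAd
AdddAA
AAAddA
AdAddd
[2] ddAdAd
AdddAA
AAAdAA
AdAAAA
[3] dAAdAd
dAAdAA
AdAdAA
AdAAAA
[4] AAAdAd
AdAdAA
ddAdAA
AdAAAA
[5] ddAdAd
ddAdAA
ddAdAA
AdAAAA
[6] ddAdAd
ddAdAA
ddAddA
AdAddd
[7] ddAAAd
dddAdA
ddAAdA
AdAddd
[8] ddAAAd
AddAdA
AAAAdA
ddAddd
[9] ddAAAd
AddAdA
AdAAdA
AAdddd
[10] AdAAAd
dAdAdA
ddAAdA
AAdddd
[11] dAdAAd
dddAdA
ddAAdA
AAdddd
[12] dAddAd
ddAdAA
ddAddA
AAdddd
[13] dAdddA
ddAdAd
ddAddA
AAdddd
[14] AAdddA
AAAdAd
AdAddA
AAdddd
[15] ddAddA
AdAdAd
AdAddA
AAdddd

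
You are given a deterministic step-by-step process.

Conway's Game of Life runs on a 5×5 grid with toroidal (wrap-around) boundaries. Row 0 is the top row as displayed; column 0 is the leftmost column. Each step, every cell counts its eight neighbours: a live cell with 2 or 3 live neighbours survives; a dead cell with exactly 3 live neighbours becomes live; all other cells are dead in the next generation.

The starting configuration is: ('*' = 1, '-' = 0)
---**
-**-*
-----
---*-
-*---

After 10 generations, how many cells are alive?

2

t=0: ---**
-**-*
-----
---*-
-*---
t=1: -*-**
*-*-*
--**-
-----
--***
t=2: -*---
*----
-****
----*
*-*-*
t=3: -*--*
*--**
-****
-----
**-**
t=4: -*---
-----
-**--
-----
-****
t=5: **-*-
-**--
-----
*----
****-
t=6: ---*-
***--
-*---
*-*-*
---*-
t=7: -*-**
***--
---**
*****
--**-
t=8: ----*
-*---
-----
**---
-----
t=9: -----
-----
**---
-----
*----
t=10: -----
-----
-----
**---
-----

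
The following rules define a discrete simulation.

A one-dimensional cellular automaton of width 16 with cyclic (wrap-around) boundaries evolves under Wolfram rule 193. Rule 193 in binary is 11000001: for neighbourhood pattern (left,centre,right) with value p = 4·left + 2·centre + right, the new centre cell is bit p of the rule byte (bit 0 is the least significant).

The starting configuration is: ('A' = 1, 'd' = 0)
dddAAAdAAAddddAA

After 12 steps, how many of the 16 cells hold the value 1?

8

[0] dddAAAdAAAddddAA
[1] dAddAAddAAdAAddA
[2] dddddAdddAddAddd
[3] AAAAdddAddddddAA
[4] AAAAdAdddAAAAddA
[5] AAAAdddAddAAAddd
[6] dAAAdAdddddAAdAd
[7] ddAAdddAAAddAddd
[8] AddAdAddAAddddAA
[9] AddddddddAdAAddA
[10] AdAAAAAAddddAddd
[11] dddAAAAAdAAdddAd
[12] AAddAAAAddAdAddd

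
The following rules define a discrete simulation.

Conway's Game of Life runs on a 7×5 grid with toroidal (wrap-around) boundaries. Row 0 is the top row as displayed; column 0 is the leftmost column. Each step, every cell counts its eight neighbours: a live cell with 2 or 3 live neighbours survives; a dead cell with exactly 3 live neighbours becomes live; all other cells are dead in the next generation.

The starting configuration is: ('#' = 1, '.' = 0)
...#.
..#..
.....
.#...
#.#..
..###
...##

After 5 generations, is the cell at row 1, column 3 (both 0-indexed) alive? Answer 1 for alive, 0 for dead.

step 0: ...#.
..#..
.....
.#...
#.#..
..###
...##
step 1: ..###
.....
.....
.#...
#.#.#
###..
.....
step 2: ...#.
...#.
.....
##...
..###
#.###
#...#
step 3: ...#.
.....
.....
#####
.....
..#..
###..
step 4: .##..
.....
#####
#####
#...#
..#..
.###.
step 5: .#.#.
....#
.....
.....
.....
#.#.#
...#.

0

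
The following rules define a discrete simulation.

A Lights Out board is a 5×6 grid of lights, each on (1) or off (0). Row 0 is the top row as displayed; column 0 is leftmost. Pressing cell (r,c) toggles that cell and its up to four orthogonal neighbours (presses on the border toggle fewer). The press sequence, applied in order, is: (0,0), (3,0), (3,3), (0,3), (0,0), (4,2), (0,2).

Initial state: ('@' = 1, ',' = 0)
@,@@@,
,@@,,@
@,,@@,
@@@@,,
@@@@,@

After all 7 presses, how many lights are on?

t=0: @,@@@,
,@@,,@
@,,@@,
@@@@,,
@@@@,@
t=1: ,@@@@,
@@@,,@
@,,@@,
@@@@,,
@@@@,@
t=2: ,@@@@,
@@@,,@
,,,@@,
,,@@,,
,@@@,@
t=3: ,@@@@,
@@@,,@
,,,,@,
,,,,@,
,@@,,@
t=4: ,@,,,,
@@@@,@
,,,,@,
,,,,@,
,@@,,@
t=5: @,,,,,
,@@@,@
,,,,@,
,,,,@,
,@@,,@
t=6: @,,,,,
,@@@,@
,,,,@,
,,@,@,
,,,@,@
t=7: @@@@,,
,@,@,@
,,,,@,
,,@,@,
,,,@,@

12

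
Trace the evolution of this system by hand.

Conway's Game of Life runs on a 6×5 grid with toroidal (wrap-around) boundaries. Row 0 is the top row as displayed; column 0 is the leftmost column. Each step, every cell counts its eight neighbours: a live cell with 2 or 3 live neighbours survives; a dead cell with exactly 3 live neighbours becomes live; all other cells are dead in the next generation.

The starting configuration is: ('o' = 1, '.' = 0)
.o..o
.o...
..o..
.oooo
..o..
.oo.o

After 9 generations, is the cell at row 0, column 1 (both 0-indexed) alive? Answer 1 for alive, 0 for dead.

[0] .o..o
.o...
..o..
.oooo
..o..
.oo.o
[1] .o.o.
ooo..
o....
.o...
....o
.oo..
[2] ...o.
o.o.o
o.o..
o....
ooo..
oooo.
[3] .....
o.o.o
o..o.
o.o.o
...o.
o..o.
[4] oo.o.
oo.oo
..o..
ooo..
oooo.
....o
[5] .o.o.
...o.
.....
o...o
...o.
.....
[6] ..o..
..o..
....o
....o
....o
..o..
[7] .ooo.
...o.
...o.
o..oo
...o.
...o.
[8] ...oo
...oo
..oo.
..oo.
..oo.
...oo
[9] o.o..
.....
.....
.o..o
.....
.....

0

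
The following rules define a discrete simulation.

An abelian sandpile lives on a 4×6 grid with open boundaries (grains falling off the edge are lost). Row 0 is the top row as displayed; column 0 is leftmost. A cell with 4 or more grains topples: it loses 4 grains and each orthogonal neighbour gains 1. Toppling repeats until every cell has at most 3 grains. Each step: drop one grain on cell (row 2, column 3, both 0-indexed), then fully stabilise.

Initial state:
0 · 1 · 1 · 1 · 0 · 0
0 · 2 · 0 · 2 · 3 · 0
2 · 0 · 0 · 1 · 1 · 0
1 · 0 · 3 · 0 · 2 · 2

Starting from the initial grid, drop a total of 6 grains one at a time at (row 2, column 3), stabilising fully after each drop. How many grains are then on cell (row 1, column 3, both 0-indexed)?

step 0: 0 · 1 · 1 · 1 · 0 · 0
0 · 2 · 0 · 2 · 3 · 0
2 · 0 · 0 · 1 · 1 · 0
1 · 0 · 3 · 0 · 2 · 2
step 1: 0 · 1 · 1 · 1 · 0 · 0
0 · 2 · 0 · 2 · 3 · 0
2 · 0 · 0 · 2 · 1 · 0
1 · 0 · 3 · 0 · 2 · 2
step 2: 0 · 1 · 1 · 1 · 0 · 0
0 · 2 · 0 · 2 · 3 · 0
2 · 0 · 0 · 3 · 1 · 0
1 · 0 · 3 · 0 · 2 · 2
step 3: 0 · 1 · 1 · 1 · 0 · 0
0 · 2 · 0 · 3 · 3 · 0
2 · 0 · 1 · 0 · 2 · 0
1 · 0 · 3 · 1 · 2 · 2
step 4: 0 · 1 · 1 · 1 · 0 · 0
0 · 2 · 0 · 3 · 3 · 0
2 · 0 · 1 · 1 · 2 · 0
1 · 0 · 3 · 1 · 2 · 2
step 5: 0 · 1 · 1 · 1 · 0 · 0
0 · 2 · 0 · 3 · 3 · 0
2 · 0 · 1 · 2 · 2 · 0
1 · 0 · 3 · 1 · 2 · 2
step 6: 0 · 1 · 1 · 1 · 0 · 0
0 · 2 · 0 · 3 · 3 · 0
2 · 0 · 1 · 3 · 2 · 0
1 · 0 · 3 · 1 · 2 · 2

3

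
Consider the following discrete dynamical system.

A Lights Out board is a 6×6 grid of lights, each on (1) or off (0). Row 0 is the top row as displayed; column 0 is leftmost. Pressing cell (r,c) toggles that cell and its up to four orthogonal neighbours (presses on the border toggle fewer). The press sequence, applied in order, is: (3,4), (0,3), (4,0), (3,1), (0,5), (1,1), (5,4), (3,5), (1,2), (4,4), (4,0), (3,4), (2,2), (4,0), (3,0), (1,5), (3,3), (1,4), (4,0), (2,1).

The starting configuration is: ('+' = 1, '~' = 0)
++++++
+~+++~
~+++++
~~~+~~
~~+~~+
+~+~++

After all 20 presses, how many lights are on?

[0] ++++++
+~+++~
~+++++
~~~+~~
~~+~~+
+~+~++
[1] ++++++
+~+++~
~+++~+
~~~~++
~~+~++
+~+~++
[2] ++~~~+
+~+~+~
~+++~+
~~~~++
~~+~++
+~+~++
[3] ++~~~+
+~+~+~
~+++~+
+~~~++
+++~++
~~+~++
[4] ++~~~+
+~+~+~
~~++~+
~++~++
+~+~++
~~+~++
[5] ++~~+~
+~+~++
~~++~+
~++~++
+~+~++
~~+~++
[6] +~~~+~
~+~~++
~+++~+
~++~++
+~+~++
~~+~++
[7] +~~~+~
~+~~++
~+++~+
~++~++
+~+~~+
~~++~~
[8] +~~~+~
~+~~++
~+++~~
~++~~~
+~+~~~
~~++~~
[9] +~+~+~
~~++++
~+~+~~
~++~~~
+~+~~~
~~++~~
[10] +~+~+~
~~++++
~+~+~~
~++~+~
+~++++
~~+++~
[11] +~+~+~
~~++++
~+~+~~
+++~+~
~+++++
+~+++~
[12] +~+~+~
~~++++
~+~++~
++++~+
~+++~+
+~+++~
[13] +~+~+~
~~~+++
~~+~+~
++~+~+
~+++~+
+~+++~
[14] +~+~+~
~~~+++
~~+~+~
~+~+~+
+~++~+
~~+++~
[15] +~+~+~
~~~+++
+~+~+~
+~~+~+
~~++~+
~~+++~
[16] +~+~++
~~~+~~
+~+~++
+~~+~+
~~++~+
~~+++~
[17] +~+~++
~~~+~~
+~++++
+~+~++
~~+~~+
~~+++~
[18] +~+~~+
~~~~++
+~++~+
+~+~++
~~+~~+
~~+++~
[19] +~+~~+
~~~~++
+~++~+
~~+~++
+++~~+
+~+++~
[20] +~+~~+
~+~~++
~+~+~+
~++~++
+++~~+
+~+++~

21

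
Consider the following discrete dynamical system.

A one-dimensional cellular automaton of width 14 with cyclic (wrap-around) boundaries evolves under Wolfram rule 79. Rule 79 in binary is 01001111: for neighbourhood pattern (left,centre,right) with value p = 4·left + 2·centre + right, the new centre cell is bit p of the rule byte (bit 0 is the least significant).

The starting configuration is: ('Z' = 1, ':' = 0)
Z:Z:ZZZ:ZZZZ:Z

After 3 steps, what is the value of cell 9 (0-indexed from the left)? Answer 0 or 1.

step 0: Z:Z:ZZZ:ZZZZ:Z
step 1: Z:Z:Z:Z:Z::Z:Z
step 2: Z:Z:Z:Z:Z:ZZ:Z
step 3: Z:Z:Z:Z:Z:ZZ:Z

0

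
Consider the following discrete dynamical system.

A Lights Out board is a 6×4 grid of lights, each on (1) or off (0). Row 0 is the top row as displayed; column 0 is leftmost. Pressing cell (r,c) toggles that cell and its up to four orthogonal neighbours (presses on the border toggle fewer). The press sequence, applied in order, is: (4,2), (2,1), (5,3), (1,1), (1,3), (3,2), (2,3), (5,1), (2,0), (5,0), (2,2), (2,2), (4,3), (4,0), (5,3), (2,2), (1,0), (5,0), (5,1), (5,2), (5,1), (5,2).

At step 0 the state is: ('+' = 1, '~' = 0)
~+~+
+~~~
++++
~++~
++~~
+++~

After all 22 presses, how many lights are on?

0) ~+~+
+~~~
++++
~++~
++~~
+++~
1) ~+~+
+~~~
++++
~+~~
+~++
++~~
2) ~+~+
++~~
~~~+
~~~~
+~++
++~~
3) ~+~+
++~~
~~~+
~~~~
+~+~
++++
4) ~~~+
~~+~
~+~+
~~~~
+~+~
++++
5) ~~~~
~~~+
~+~~
~~~~
+~+~
++++
6) ~~~~
~~~+
~++~
~+++
+~~~
++++
7) ~~~~
~~~~
~+~+
~++~
+~~~
++++
8) ~~~~
~~~~
~+~+
~++~
++~~
~~~+
9) ~~~~
+~~~
+~~+
+++~
++~~
~~~+
10) ~~~~
+~~~
+~~+
+++~
~+~~
++~+
11) ~~~~
+~+~
+++~
++~~
~+~~
++~+
12) ~~~~
+~~~
+~~+
+++~
~+~~
++~+
13) ~~~~
+~~~
+~~+
++++
~+++
++~~
14) ~~~~
+~~~
+~~+
~+++
+~++
~+~~
15) ~~~~
+~~~
+~~+
~+++
+~+~
~+++
16) ~~~~
+~+~
+++~
~+~+
+~+~
~+++
17) +~~~
~++~
~++~
~+~+
+~+~
~+++
18) +~~~
~++~
~++~
~+~+
~~+~
+~++
19) +~~~
~++~
~++~
~+~+
~++~
~+~+
20) +~~~
~++~
~++~
~+~+
~+~~
~~+~
21) +~~~
~++~
~++~
~+~+
~~~~
++~~
22) +~~~
~++~
~++~
~+~+
~~+~
+~++

11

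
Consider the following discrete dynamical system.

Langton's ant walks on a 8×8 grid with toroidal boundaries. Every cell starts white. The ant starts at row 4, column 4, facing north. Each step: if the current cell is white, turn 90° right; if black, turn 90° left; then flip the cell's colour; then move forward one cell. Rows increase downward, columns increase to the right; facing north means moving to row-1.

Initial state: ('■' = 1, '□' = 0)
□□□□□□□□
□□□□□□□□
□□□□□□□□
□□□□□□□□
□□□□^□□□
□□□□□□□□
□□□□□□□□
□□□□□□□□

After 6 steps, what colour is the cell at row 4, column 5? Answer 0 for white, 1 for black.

[0] □□□□□□□□
□□□□□□□□
□□□□□□□□
□□□□□□□□
□□□□^□□□
□□□□□□□□
□□□□□□□□
□□□□□□□□
[1] □□□□□□□□
□□□□□□□□
□□□□□□□□
□□□□□□□□
□□□□■>□□
□□□□□□□□
□□□□□□□□
□□□□□□□□
[2] □□□□□□□□
□□□□□□□□
□□□□□□□□
□□□□□□□□
□□□□■■□□
□□□□□v□□
□□□□□□□□
□□□□□□□□
[3] □□□□□□□□
□□□□□□□□
□□□□□□□□
□□□□□□□□
□□□□■■□□
□□□□<■□□
□□□□□□□□
□□□□□□□□
[4] □□□□□□□□
□□□□□□□□
□□□□□□□□
□□□□□□□□
□□□□^■□□
□□□□■■□□
□□□□□□□□
□□□□□□□□
[5] □□□□□□□□
□□□□□□□□
□□□□□□□□
□□□□□□□□
□□□<□■□□
□□□□■■□□
□□□□□□□□
□□□□□□□□
[6] □□□□□□□□
□□□□□□□□
□□□□□□□□
□□□^□□□□
□□□■□■□□
□□□□■■□□
□□□□□□□□
□□□□□□□□

1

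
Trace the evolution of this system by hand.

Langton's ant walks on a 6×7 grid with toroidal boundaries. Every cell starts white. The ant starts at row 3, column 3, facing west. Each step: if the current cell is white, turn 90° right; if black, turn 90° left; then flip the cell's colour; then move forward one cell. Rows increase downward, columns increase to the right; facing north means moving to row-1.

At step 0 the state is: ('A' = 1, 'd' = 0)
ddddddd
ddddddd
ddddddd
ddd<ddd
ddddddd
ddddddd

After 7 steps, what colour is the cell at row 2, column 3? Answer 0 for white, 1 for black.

t=0: ddddddd
ddddddd
ddddddd
ddd<ddd
ddddddd
ddddddd
t=1: ddddddd
ddddddd
ddd^ddd
dddAddd
ddddddd
ddddddd
t=2: ddddddd
ddddddd
dddA>dd
dddAddd
ddddddd
ddddddd
t=3: ddddddd
ddddddd
dddAAdd
dddAvdd
ddddddd
ddddddd
t=4: ddddddd
ddddddd
dddAAdd
ddd<Add
ddddddd
ddddddd
t=5: ddddddd
ddddddd
dddAAdd
ddddAdd
dddvddd
ddddddd
t=6: ddddddd
ddddddd
dddAAdd
ddddAdd
dd<Addd
ddddddd
t=7: ddddddd
ddddddd
dddAAdd
dd^dAdd
ddAAddd
ddddddd

1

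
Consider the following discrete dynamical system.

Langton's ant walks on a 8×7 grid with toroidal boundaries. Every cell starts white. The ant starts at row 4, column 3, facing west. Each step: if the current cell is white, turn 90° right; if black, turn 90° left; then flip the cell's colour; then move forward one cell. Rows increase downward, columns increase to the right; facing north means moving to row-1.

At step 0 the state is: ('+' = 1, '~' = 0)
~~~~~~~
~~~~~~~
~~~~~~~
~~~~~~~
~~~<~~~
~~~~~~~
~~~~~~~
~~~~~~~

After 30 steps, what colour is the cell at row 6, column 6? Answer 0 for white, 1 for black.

1

t=0: ~~~~~~~
~~~~~~~
~~~~~~~
~~~~~~~
~~~<~~~
~~~~~~~
~~~~~~~
~~~~~~~
t=1: ~~~~~~~
~~~~~~~
~~~~~~~
~~~^~~~
~~~+~~~
~~~~~~~
~~~~~~~
~~~~~~~
t=2: ~~~~~~~
~~~~~~~
~~~~~~~
~~~+>~~
~~~+~~~
~~~~~~~
~~~~~~~
~~~~~~~
t=3: ~~~~~~~
~~~~~~~
~~~~~~~
~~~++~~
~~~+v~~
~~~~~~~
~~~~~~~
~~~~~~~
t=4: ~~~~~~~
~~~~~~~
~~~~~~~
~~~++~~
~~~<+~~
~~~~~~~
~~~~~~~
~~~~~~~
t=5: ~~~~~~~
~~~~~~~
~~~~~~~
~~~++~~
~~~~+~~
~~~v~~~
~~~~~~~
~~~~~~~
t=6: ~~~~~~~
~~~~~~~
~~~~~~~
~~~++~~
~~~~+~~
~~<+~~~
~~~~~~~
~~~~~~~
t=7: ~~~~~~~
~~~~~~~
~~~~~~~
~~~++~~
~~^~+~~
~~++~~~
~~~~~~~
~~~~~~~
t=8: ~~~~~~~
~~~~~~~
~~~~~~~
~~~++~~
~~+>+~~
~~++~~~
~~~~~~~
~~~~~~~
t=9: ~~~~~~~
~~~~~~~
~~~~~~~
~~~++~~
~~+++~~
~~+v~~~
~~~~~~~
~~~~~~~
t=10: ~~~~~~~
~~~~~~~
~~~~~~~
~~~++~~
~~+++~~
~~+~>~~
~~~~~~~
~~~~~~~
t=11: ~~~~~~~
~~~~~~~
~~~~~~~
~~~++~~
~~+++~~
~~+~+~~
~~~~v~~
~~~~~~~
t=12: ~~~~~~~
~~~~~~~
~~~~~~~
~~~++~~
~~+++~~
~~+~+~~
~~~<+~~
~~~~~~~
t=13: ~~~~~~~
~~~~~~~
~~~~~~~
~~~++~~
~~+++~~
~~+^+~~
~~~++~~
~~~~~~~
t=14: ~~~~~~~
~~~~~~~
~~~~~~~
~~~++~~
~~+++~~
~~++>~~
~~~++~~
~~~~~~~
t=15: ~~~~~~~
~~~~~~~
~~~~~~~
~~~++~~
~~++^~~
~~++~~~
~~~++~~
~~~~~~~
t=16: ~~~~~~~
~~~~~~~
~~~~~~~
~~~++~~
~~+<~~~
~~++~~~
~~~++~~
~~~~~~~
t=17: ~~~~~~~
~~~~~~~
~~~~~~~
~~~++~~
~~+~~~~
~~+v~~~
~~~++~~
~~~~~~~
t=18: ~~~~~~~
~~~~~~~
~~~~~~~
~~~++~~
~~+~~~~
~~+~>~~
~~~++~~
~~~~~~~
t=19: ~~~~~~~
~~~~~~~
~~~~~~~
~~~++~~
~~+~~~~
~~+~+~~
~~~+v~~
~~~~~~~
t=20: ~~~~~~~
~~~~~~~
~~~~~~~
~~~++~~
~~+~~~~
~~+~+~~
~~~+~>~
~~~~~~~
t=21: ~~~~~~~
~~~~~~~
~~~~~~~
~~~++~~
~~+~~~~
~~+~+~~
~~~+~+~
~~~~~v~
t=22: ~~~~~~~
~~~~~~~
~~~~~~~
~~~++~~
~~+~~~~
~~+~+~~
~~~+~+~
~~~~<+~
t=23: ~~~~~~~
~~~~~~~
~~~~~~~
~~~++~~
~~+~~~~
~~+~+~~
~~~+^+~
~~~~++~
t=24: ~~~~~~~
~~~~~~~
~~~~~~~
~~~++~~
~~+~~~~
~~+~+~~
~~~++>~
~~~~++~
t=25: ~~~~~~~
~~~~~~~
~~~~~~~
~~~++~~
~~+~~~~
~~+~+^~
~~~++~~
~~~~++~
t=26: ~~~~~~~
~~~~~~~
~~~~~~~
~~~++~~
~~+~~~~
~~+~++>
~~~++~~
~~~~++~
t=27: ~~~~~~~
~~~~~~~
~~~~~~~
~~~++~~
~~+~~~~
~~+~+++
~~~++~v
~~~~++~
t=28: ~~~~~~~
~~~~~~~
~~~~~~~
~~~++~~
~~+~~~~
~~+~+++
~~~++<+
~~~~++~
t=29: ~~~~~~~
~~~~~~~
~~~~~~~
~~~++~~
~~+~~~~
~~+~+^+
~~~++++
~~~~++~
t=30: ~~~~~~~
~~~~~~~
~~~~~~~
~~~++~~
~~+~~~~
~~+~<~+
~~~++++
~~~~++~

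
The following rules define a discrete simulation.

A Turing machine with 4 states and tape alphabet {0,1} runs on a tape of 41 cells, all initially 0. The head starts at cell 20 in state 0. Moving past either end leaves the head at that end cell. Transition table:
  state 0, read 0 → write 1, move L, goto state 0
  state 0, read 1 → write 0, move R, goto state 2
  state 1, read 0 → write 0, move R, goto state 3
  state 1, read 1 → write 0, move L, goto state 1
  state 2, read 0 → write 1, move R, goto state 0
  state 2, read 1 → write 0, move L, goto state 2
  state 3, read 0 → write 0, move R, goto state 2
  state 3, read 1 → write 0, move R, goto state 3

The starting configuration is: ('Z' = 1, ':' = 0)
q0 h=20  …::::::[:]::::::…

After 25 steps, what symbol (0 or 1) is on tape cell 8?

k=0  q0 h=20  …::::::[:]::::::…
k=1  q0 h=19  …::::::[:]Z:::::…
k=2  q0 h=18  …::::::[:]ZZ::::…
k=3  q0 h=17  …::::::[:]ZZZ:::…
k=4  q0 h=16  …::::::[:]ZZZZ::…
k=5  q0 h=15  …::::::[:]ZZZZZ:…
k=6  q0 h=14  …::::::[:]ZZZZZZ…
k=7  q0 h=13  …::::::[:]ZZZZZZ…
k=8  q0 h=12  …::::::[:]ZZZZZZ…
k=9  q0 h=11  …::::::[:]ZZZZZZ…
k=10  q0 h=10  …::::::[:]ZZZZZZ…
k=11  q0 h= 9  …::::::[:]ZZZZZZ…
k=12  q0 h= 8  …::::::[:]ZZZZZZ…
k=13  q0 h= 7  …::::::[:]ZZZZZZ…
k=14  q0 h= 6  |::::::[:]ZZZZZZ…
k=15  q0 h= 5  |:::::[:]ZZZZZZ…
k=16  q0 h= 4  |::::[:]ZZZZZZ…
k=17  q0 h= 3  |:::[:]ZZZZZZ…
k=18  q0 h= 2  |::[:]ZZZZZZ…
k=19  q0 h= 1  |:[:]ZZZZZZ…
k=20  q0 h= 0  |[:]ZZZZZZ…
k=21  q0 h= 0  |[Z]ZZZZZZ…
k=22  q2 h= 1  |:[Z]ZZZZZZ…
k=23  q2 h= 0  |[:]:ZZZZZ…
k=24  q0 h= 1  |Z[:]ZZZZZZ…
k=25  q0 h= 0  |[Z]ZZZZZZ…

1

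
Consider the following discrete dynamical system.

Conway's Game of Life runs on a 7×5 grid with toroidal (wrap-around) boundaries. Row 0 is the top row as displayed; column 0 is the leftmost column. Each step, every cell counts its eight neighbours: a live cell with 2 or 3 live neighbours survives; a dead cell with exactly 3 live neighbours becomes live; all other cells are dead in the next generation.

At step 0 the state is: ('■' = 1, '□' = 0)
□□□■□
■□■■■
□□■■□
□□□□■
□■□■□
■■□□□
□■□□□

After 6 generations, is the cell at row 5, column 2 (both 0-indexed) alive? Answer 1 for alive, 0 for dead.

1

0) □□□■□
■□■■■
□□■■□
□□□□■
□■□■□
■■□□□
□■□□□
1) ■■□■□
□■□□□
■■■□□
□□□□■
□■■□■
■■□□□
■■■□□
2) □□□□■
□□□□■
■■■□□
□□□□■
□■■■■
□□□■■
□□□□□
3) □□□□□
□■□■■
■■□■■
□□□□■
□□■□□
■□□□■
□□□■■
4) ■□■□□
□■□■□
□■□□□
□■■□■
■□□■■
■□□□■
■□□■■
5) ■□■□□
■■□□□
□■□■□
□■■□■
□□■□□
□■□□□
□□□■□
6) ■□■□■
■□□□■
□□□■■
■■□□□
■□■■□
□□■□□
□■■□□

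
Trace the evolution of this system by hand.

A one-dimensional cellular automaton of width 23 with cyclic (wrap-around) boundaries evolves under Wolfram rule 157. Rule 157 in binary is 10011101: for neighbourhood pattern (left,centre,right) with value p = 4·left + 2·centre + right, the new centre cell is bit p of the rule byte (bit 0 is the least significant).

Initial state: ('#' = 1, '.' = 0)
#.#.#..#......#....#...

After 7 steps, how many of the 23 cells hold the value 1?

step 0: #.#.#..#......#....#...
step 1: #.#.##.######.####.###.
step 2: #.#.#..#####..###..##..
step 3: #.#.##.####.#.##.#.#.#.
step 4: #.#.#..###..#.#..#.#.#.
step 5: #.#.##.##.#.#.##.#.#.#.
step 6: #.#.#..#..#.#.#..#.#.#.
step 7: #.#.##.##.#.#.##.#.#.#.

13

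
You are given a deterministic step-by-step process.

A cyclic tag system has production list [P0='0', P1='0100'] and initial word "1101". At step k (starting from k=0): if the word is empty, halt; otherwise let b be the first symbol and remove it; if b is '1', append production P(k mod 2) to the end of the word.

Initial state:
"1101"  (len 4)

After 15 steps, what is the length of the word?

0

t=0: "1101"  (len 4)
t=1: "1010"  (len 4)
t=2: "0100100"  (len 7)
t=3: "100100"  (len 6)
t=4: "001000100"  (len 9)
t=5: "01000100"  (len 8)
t=6: "1000100"  (len 7)
t=7: "0001000"  (len 7)
t=8: "001000"  (len 6)
t=9: "01000"  (len 5)
t=10: "1000"  (len 4)
t=11: "0000"  (len 4)
t=12: "000"  (len 3)
t=13: "00"  (len 2)
t=14: "0"  (len 1)
t=15: (halted — word empty)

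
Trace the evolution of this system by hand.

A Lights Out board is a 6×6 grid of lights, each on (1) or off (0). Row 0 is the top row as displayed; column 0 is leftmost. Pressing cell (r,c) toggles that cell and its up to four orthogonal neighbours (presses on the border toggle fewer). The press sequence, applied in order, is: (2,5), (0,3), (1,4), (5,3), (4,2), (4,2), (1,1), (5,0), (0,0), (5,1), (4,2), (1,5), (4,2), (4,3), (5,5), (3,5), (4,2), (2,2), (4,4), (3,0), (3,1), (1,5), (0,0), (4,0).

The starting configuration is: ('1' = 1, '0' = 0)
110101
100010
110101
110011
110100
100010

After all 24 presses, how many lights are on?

[0] 110101
100010
110101
110011
110100
100010
[1] 110101
100011
110110
110010
110100
100010
[2] 111011
100111
110110
110010
110100
100010
[3] 111001
100000
110100
110010
110100
100010
[4] 111001
100000
110100
110010
110000
101100
[5] 111001
100000
110100
111010
101100
100100
[6] 111001
100000
110100
110010
110000
101100
[7] 101001
011000
100100
110010
110000
101100
[8] 101001
011000
100100
110010
010000
011100
[9] 011001
111000
100100
110010
010000
011100
[10] 011001
111000
100100
110010
000000
100100
[11] 011001
111000
100100
111010
011100
101100
[12] 011000
111011
100101
111010
011100
101100
[13] 011000
111011
100101
110010
000000
100100
[14] 011000
111011
100101
110110
001110
100000
[15] 011000
111011
100101
110110
001111
100011
[16] 011000
111011
100100
110101
001110
100011
[17] 011000
111011
100100
111101
010010
101011
[18] 011000
110011
111000
110101
010010
101011
[19] 011000
110011
111000
110111
010101
101001
[20] 011000
110011
011000
000111
110101
101001
[21] 011000
110011
001000
111111
100101
101001
[22] 011001
110000
001001
111111
100101
101001
[23] 101001
010000
001001
111111
100101
101001
[24] 101001
010000
001001
011111
010101
001001

16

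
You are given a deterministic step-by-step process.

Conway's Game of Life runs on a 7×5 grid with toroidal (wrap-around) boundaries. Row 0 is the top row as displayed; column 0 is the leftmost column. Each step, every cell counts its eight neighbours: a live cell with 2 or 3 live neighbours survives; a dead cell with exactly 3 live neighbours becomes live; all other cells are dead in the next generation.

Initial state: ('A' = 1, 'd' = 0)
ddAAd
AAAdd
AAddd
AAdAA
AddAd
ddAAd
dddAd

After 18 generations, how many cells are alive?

t=0: ddAAd
AAAdd
AAddd
AAdAA
AddAd
ddAAd
dddAd
t=1: dddAA
AddAA
dddAd
dddAd
Adddd
ddAAd
ddddA
t=2: ddddd
AdAdd
ddAAd
ddddA
ddAAA
dddAA
ddAdA
t=3: dAdAd
dAAAd
dAAAA
ddddA
AdAdd
Adddd
ddddA
t=4: AAdAA
ddddd
dAddA
ddddA
AAddA
AAddA
AdddA
t=5: dAdAd
dAAAd
Adddd
dAdAA
dAdAd
dddAd
ddAdd
t=6: dAdAd
AAdAA
Adddd
dAdAA
AddAd
dddAd
ddAAd
t=7: dAddd
dAdAd
ddddd
dAAAd
AddAd
dddAd
dddAA
t=8: AddAA
ddAdd
dAdAd
dAAAA
dAdAd
ddAAd
ddAAA
t=9: AAddd
AAAdd
AAddA
dAddA
AAddd
dAddd
AAddd
t=10: ddddA
ddAdd
dddAA
ddAdA
dAAdd
ddAdd
ddAdd
t=11: dddAd
ddddA
ddAdA
AAAdA
dAAdd
ddAAd
dddAd
t=12: dddAA
ddddA
ddAdA
ddddA
ddddA
dAdAd
dddAA
t=13: Adddd
AdddA
AdddA
AdddA
AddAA
AdAAd
Adddd
t=14: AAddd
dAddd
dAdAd
dAddd
ddAdd
AdAAd
Adddd
t=15: AAddd
dAddd
AAddd
dAddd
ddAAd
ddAAA
AdAdd
t=16: AdAdd
ddAdd
AAAdd
AAddd
dAddA
ddddA
AdAdd
t=17: ddAAd
AdAAd
AdAdd
ddddA
dAddA
dAdAA
AddAA
t=18: Adddd
ddddd
AdAdd
dAdAA
ddAdA
dAddd
AAddd

11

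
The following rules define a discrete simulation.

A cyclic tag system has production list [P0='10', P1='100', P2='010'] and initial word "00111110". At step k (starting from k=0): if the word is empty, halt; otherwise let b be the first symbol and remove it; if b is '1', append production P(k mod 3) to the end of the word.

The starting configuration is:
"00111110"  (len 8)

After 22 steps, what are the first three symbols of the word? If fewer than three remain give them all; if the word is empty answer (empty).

t=0: "00111110"  (len 8)
t=1: "0111110"  (len 7)
t=2: "111110"  (len 6)
t=3: "11110010"  (len 8)
t=4: "111001010"  (len 9)
t=5: "11001010100"  (len 11)
t=6: "1001010100010"  (len 13)
t=7: "00101010001010"  (len 14)
t=8: "0101010001010"  (len 13)
t=9: "101010001010"  (len 12)
t=10: "0101000101010"  (len 13)
t=11: "101000101010"  (len 12)
t=12: "01000101010010"  (len 14)
t=13: "1000101010010"  (len 13)
t=14: "000101010010100"  (len 15)
t=15: "00101010010100"  (len 14)
t=16: "0101010010100"  (len 13)
t=17: "101010010100"  (len 12)
t=18: "01010010100010"  (len 14)
t=19: "1010010100010"  (len 13)
t=20: "010010100010100"  (len 15)
t=21: "10010100010100"  (len 14)
t=22: "001010001010010"  (len 15)

001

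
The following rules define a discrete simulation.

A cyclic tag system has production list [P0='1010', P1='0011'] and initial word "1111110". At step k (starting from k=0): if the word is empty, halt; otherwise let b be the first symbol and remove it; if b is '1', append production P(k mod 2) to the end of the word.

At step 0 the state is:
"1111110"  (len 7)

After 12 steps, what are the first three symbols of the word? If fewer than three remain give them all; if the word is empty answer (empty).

011

[0] "1111110"  (len 7)
[1] "1111101010"  (len 10)
[2] "1111010100011"  (len 13)
[3] "1110101000111010"  (len 16)
[4] "1101010001110100011"  (len 19)
[5] "1010100011101000111010"  (len 22)
[6] "0101000111010001110100011"  (len 25)
[7] "101000111010001110100011"  (len 24)
[8] "010001110100011101000110011"  (len 27)
[9] "10001110100011101000110011"  (len 26)
[10] "00011101000111010001100110011"  (len 29)
[11] "0011101000111010001100110011"  (len 28)
[12] "011101000111010001100110011"  (len 27)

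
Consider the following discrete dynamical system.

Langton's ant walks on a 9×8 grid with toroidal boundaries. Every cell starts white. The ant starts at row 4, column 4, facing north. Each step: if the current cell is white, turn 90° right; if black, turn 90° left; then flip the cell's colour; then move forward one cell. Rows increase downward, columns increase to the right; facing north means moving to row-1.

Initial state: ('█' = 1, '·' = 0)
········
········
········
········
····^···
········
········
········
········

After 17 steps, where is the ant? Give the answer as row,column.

0) ········
········
········
········
····^···
········
········
········
········
1) ········
········
········
········
····█>··
········
········
········
········
2) ········
········
········
········
····██··
·····v··
········
········
········
3) ········
········
········
········
····██··
····<█··
········
········
········
4) ········
········
········
········
····^█··
····██··
········
········
········
5) ········
········
········
········
···<·█··
····██··
········
········
········
6) ········
········
········
···^····
···█·█··
····██··
········
········
········
7) ········
········
········
···█>···
···█·█··
····██··
········
········
········
8) ········
········
········
···██···
···█v█··
····██··
········
········
········
9) ········
········
········
···██···
···<██··
····██··
········
········
········
10) ········
········
········
···██···
····██··
···v██··
········
········
········
11) ········
········
········
···██···
····██··
··<███··
········
········
········
12) ········
········
········
···██···
··^·██··
··████··
········
········
········
13) ········
········
········
···██···
··█>██··
··████··
········
········
········
14) ········
········
········
···██···
··████··
··█v██··
········
········
········
15) ········
········
········
···██···
··████··
··█·>█··
········
········
········
16) ········
········
········
···██···
··██^█··
··█··█··
········
········
········
17) ········
········
········
···██···
··█<·█··
··█··█··
········
········
········

4,3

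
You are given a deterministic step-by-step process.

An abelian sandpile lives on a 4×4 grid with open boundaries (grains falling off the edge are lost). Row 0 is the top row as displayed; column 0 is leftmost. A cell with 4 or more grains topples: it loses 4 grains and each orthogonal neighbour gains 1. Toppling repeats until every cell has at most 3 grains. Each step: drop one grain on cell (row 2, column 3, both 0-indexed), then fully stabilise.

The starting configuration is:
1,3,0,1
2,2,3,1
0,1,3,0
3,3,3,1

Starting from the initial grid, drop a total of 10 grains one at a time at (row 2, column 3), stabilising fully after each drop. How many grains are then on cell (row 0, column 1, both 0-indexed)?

0

step 0: 1,3,0,1
2,2,3,1
0,1,3,0
3,3,3,1
step 1: 1,3,0,1
2,2,3,1
0,1,3,1
3,3,3,1
step 2: 1,3,0,1
2,2,3,1
0,1,3,2
3,3,3,1
step 3: 1,3,0,1
2,2,3,1
0,1,3,3
3,3,3,1
step 4: 1,3,1,1
2,3,0,3
1,3,2,1
0,1,1,3
step 5: 1,3,1,1
2,3,0,3
1,3,2,2
0,1,1,3
step 6: 1,3,1,1
2,3,0,3
1,3,2,3
0,1,1,3
step 7: 1,3,1,2
2,3,1,0
1,3,3,2
0,1,2,0
step 8: 1,3,1,2
2,3,1,0
1,3,3,3
0,1,2,0
step 9: 2,0,2,2
3,1,3,1
2,1,1,1
0,2,3,1
step 10: 2,0,2,2
3,1,3,1
2,1,1,2
0,2,3,1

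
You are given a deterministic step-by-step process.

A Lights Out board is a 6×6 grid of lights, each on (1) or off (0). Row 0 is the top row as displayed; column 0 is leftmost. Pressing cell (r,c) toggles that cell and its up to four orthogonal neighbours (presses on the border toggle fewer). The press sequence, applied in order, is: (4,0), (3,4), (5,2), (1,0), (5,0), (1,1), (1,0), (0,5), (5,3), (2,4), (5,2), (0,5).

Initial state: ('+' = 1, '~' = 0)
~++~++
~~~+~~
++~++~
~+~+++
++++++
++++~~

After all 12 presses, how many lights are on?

t=0: ~++~++
~~~+~~
++~++~
~+~+++
++++++
++++~~
t=1: ~++~++
~~~+~~
++~++~
++~+++
~~++++
~+++~~
t=2: ~++~++
~~~+~~
++~+~~
++~~~~
~~++~+
~+++~~
t=3: ~++~++
~~~+~~
++~+~~
++~~~~
~~~+~+
~~~~~~
t=4: +++~++
++~+~~
~+~+~~
++~~~~
~~~+~+
~~~~~~
t=5: +++~++
++~+~~
~+~+~~
++~~~~
+~~+~+
++~~~~
t=6: +~+~++
~~++~~
~~~+~~
++~~~~
+~~+~+
++~~~~
t=7: ~~+~++
++++~~
+~~+~~
++~~~~
+~~+~+
++~~~~
t=8: ~~+~~~
++++~+
+~~+~~
++~~~~
+~~+~+
++~~~~
t=9: ~~+~~~
++++~+
+~~+~~
++~~~~
+~~~~+
+++++~
t=10: ~~+~~~
++++++
+~~~++
++~~+~
+~~~~+
+++++~
t=11: ~~+~~~
++++++
+~~~++
++~~+~
+~+~~+
+~~~+~
t=12: ~~+~++
+++++~
+~~~++
++~~+~
+~+~~+
+~~~+~

19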